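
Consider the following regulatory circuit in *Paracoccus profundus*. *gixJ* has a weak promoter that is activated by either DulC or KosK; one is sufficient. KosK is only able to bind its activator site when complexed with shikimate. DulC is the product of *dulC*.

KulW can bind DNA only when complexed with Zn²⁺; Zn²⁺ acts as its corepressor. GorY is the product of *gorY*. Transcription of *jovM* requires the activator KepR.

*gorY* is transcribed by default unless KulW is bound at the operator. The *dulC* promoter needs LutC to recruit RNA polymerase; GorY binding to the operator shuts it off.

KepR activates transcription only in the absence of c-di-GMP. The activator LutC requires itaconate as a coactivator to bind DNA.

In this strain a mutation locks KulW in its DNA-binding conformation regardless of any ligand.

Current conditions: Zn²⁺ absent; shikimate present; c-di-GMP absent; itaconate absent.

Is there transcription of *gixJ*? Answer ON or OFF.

ON

Itaconate is absent, so LutC is inactive.
KulW is constitutively active in this strain.
With repressor KulW bound, *gorY* is not transcribed.
So GorY is not produced.
Required activator LutC is absent, so *dulC* is not transcribed.
So DulC is not produced.
Shikimate is present, so KosK is active.
Activator KosK is present, so *gixJ* is transcribed.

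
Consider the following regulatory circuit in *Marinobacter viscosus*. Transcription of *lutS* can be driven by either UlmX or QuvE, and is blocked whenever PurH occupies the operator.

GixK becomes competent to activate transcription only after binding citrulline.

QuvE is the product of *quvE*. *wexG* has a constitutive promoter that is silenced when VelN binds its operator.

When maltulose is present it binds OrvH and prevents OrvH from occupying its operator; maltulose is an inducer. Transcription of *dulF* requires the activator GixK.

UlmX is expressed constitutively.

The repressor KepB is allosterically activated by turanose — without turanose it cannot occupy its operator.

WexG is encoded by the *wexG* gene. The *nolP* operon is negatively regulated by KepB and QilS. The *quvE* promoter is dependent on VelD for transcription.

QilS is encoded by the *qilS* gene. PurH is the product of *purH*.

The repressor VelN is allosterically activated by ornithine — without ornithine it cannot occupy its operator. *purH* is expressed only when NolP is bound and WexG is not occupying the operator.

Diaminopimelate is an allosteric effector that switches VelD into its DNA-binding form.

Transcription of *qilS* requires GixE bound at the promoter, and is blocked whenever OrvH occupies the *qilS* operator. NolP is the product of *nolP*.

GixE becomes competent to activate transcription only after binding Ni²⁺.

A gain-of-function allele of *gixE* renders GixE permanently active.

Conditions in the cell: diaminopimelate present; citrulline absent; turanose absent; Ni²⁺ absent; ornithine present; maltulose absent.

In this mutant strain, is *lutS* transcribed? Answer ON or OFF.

OFF

UlmX is produced constitutively and is active.
Ornithine is present, so VelN is active.
With repressor VelN bound, *wexG* is not transcribed.
So WexG is not produced.
Turanose is absent, so KepB is inactive.
Maltulose is absent, so OrvH is active.
GixE is constitutively active in this strain.
With repressor OrvH bound, *qilS* is not transcribed.
So QilS is not produced.
With no repressor bound, *nolP* is transcribed.
So NolP is produced and active.
No repressor is bound and NolP is active, so *purH* is transcribed.
So PurH is produced and active.
Diaminopimelate is present, so VelD is active.
No repressor is bound and VelD is active, so *quvE* is transcribed.
So QuvE is produced and active.
With repressor PurH bound, *lutS* is not transcribed.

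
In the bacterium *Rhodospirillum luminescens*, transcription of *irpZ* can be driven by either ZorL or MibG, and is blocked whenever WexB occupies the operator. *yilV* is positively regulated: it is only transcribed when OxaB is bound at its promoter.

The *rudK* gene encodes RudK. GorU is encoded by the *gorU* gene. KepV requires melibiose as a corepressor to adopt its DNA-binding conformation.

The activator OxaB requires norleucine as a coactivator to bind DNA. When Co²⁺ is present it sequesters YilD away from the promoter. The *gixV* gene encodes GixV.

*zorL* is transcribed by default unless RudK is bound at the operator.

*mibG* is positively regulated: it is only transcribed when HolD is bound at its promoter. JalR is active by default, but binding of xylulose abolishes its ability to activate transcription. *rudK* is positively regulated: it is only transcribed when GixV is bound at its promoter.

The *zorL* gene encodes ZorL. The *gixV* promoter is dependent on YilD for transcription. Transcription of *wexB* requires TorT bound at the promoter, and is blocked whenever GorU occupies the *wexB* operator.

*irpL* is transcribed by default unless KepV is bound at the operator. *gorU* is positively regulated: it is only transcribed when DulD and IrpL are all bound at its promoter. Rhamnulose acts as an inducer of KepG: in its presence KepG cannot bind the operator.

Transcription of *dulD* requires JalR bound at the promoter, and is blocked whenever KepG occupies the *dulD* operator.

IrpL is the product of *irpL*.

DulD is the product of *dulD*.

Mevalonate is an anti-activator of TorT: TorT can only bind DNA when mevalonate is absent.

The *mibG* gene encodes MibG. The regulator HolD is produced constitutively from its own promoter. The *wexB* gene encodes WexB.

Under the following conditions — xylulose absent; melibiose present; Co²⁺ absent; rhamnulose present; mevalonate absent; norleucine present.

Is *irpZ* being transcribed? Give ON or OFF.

Co²⁺ is absent, so YilD is active.
No repressor is bound and YilD is active, so *gixV* is transcribed.
So GixV is produced and active.
No repressor is bound and GixV is active, so *rudK* is transcribed.
So RudK is produced and active.
With repressor RudK bound, *zorL* is not transcribed.
So ZorL is not produced.
HolD is produced constitutively and is active.
No repressor is bound and HolD is active, so *mibG* is transcribed.
So MibG is produced and active.
Mevalonate is absent, so TorT is active.
Rhamnulose is present, so KepG is inactive.
Xylulose is absent, so JalR is active.
No repressor is bound and JalR is active, so *dulD* is transcribed.
So DulD is produced and active.
Melibiose is present, so KepV is active.
With repressor KepV bound, *irpL* is not transcribed.
So IrpL is not produced.
Required activator IrpL is absent, so *gorU* is not transcribed.
So GorU is not produced.
No repressor is bound and TorT is active, so *wexB* is transcribed.
So WexB is produced and active.
With repressor WexB bound, *irpZ* is not transcribed.

OFF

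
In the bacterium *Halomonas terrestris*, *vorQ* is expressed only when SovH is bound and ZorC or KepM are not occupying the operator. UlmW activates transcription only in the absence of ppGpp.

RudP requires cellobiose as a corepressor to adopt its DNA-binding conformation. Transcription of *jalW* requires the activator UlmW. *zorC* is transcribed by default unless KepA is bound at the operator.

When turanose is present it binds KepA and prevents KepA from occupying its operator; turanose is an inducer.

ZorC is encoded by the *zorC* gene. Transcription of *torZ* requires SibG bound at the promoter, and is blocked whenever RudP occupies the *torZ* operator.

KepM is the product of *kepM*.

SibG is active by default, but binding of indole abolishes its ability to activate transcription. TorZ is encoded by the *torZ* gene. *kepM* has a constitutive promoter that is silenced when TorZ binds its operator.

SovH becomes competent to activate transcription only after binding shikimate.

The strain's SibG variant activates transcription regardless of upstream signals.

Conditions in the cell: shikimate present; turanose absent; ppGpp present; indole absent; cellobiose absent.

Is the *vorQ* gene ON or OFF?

Turanose is absent, so KepA is active.
With repressor KepA bound, *zorC* is not transcribed.
So ZorC is not produced.
SibG is constitutively active in this strain.
Cellobiose is absent, so RudP is inactive.
No repressor is bound and SibG is active, so *torZ* is transcribed.
So TorZ is produced and active.
With repressor TorZ bound, *kepM* is not transcribed.
So KepM is not produced.
Shikimate is present, so SovH is active.
No repressor is bound and SovH is active, so *vorQ* is transcribed.

ON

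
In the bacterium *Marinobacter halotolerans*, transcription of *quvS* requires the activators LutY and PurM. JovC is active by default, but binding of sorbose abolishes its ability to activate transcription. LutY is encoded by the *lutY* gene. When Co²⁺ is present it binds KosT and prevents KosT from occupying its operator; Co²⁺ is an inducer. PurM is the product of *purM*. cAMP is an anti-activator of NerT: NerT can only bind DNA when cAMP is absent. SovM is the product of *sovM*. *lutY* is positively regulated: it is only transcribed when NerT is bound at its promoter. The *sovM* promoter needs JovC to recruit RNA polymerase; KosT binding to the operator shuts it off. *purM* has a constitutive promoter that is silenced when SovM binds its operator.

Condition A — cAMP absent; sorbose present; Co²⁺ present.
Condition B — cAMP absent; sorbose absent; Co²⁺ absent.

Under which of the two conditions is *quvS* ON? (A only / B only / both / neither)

Condition A:
cAMP is absent, so NerT is active.
No repressor is bound and NerT is active, so *lutY* is transcribed.
So LutY is produced and active.
Sorbose is present, so JovC is inactive.
Co²⁺ is present, so KosT is inactive.
Required activator JovC is absent, so *sovM* is not transcribed.
So SovM is not produced.
With no repressor bound, *purM* is transcribed.
So PurM is produced and active.
No repressor is bound and LutY and PurM are active, so *quvS* is transcribed.
→ *quvS* is ON in A.
Condition B:
cAMP is absent, so NerT is active.
No repressor is bound and NerT is active, so *lutY* is transcribed.
So LutY is produced and active.
Sorbose is absent, so JovC is active.
Co²⁺ is absent, so KosT is active.
With repressor KosT bound, *sovM* is not transcribed.
So SovM is not produced.
With no repressor bound, *purM* is transcribed.
So PurM is produced and active.
No repressor is bound and LutY and PurM are active, so *quvS* is transcribed.
→ *quvS* is ON in B.

both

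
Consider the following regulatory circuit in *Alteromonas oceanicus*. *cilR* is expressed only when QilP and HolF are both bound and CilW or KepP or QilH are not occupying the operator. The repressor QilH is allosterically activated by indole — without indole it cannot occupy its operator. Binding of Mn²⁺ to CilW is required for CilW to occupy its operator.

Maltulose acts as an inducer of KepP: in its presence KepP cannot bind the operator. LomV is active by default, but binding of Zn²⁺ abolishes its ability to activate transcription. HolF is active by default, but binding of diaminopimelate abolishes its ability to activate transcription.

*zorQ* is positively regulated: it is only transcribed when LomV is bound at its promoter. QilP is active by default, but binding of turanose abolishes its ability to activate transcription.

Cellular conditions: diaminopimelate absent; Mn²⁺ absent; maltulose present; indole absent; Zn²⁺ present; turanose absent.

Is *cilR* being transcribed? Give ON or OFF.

ON

Turanose is absent, so QilP is active.
Mn²⁺ is absent, so CilW is inactive.
Maltulose is present, so KepP is inactive.
Indole is absent, so QilH is inactive.
Diaminopimelate is absent, so HolF is active.
No repressor is bound and QilP and HolF are active, so *cilR* is transcribed.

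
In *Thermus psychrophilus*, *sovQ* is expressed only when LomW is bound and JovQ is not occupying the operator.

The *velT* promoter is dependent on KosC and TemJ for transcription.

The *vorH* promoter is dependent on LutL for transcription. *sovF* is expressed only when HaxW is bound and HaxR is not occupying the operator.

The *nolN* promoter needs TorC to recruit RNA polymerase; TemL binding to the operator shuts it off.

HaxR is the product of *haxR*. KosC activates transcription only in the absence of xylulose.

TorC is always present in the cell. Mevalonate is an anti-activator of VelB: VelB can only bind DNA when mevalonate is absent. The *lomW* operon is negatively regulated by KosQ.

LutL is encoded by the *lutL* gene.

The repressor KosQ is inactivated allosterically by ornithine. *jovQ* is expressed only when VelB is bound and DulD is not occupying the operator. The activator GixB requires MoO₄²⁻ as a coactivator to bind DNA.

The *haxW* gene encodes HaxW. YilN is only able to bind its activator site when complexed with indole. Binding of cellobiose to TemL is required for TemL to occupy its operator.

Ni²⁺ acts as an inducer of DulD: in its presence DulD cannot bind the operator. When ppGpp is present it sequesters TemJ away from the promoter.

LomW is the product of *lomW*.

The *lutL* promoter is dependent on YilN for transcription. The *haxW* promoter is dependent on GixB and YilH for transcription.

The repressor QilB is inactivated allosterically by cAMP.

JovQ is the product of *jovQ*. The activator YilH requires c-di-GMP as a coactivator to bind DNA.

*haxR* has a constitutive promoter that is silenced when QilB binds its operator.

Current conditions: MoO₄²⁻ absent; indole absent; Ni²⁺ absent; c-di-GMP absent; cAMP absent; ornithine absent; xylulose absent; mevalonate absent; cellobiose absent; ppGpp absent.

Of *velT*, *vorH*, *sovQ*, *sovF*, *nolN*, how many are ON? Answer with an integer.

Xylulose is absent, so KosC is active.
ppGpp is absent, so TemJ is active.
No repressor is bound and KosC and TemJ are active, so *velT* is transcribed.
→ *velT* is ON.
Indole is absent, so YilN is inactive.
Required activator YilN is absent, so *lutL* is not transcribed.
So LutL is not produced.
Required activator LutL is absent, so *vorH* is not transcribed.
→ *vorH* is OFF.
Ornithine is absent, so KosQ is active.
With repressor KosQ bound, *lomW* is not transcribed.
So LomW is not produced.
Mevalonate is absent, so VelB is active.
Ni²⁺ is absent, so DulD is active.
With repressor DulD bound, *jovQ* is not transcribed.
So JovQ is not produced.
Required activator LomW is absent, so *sovQ* is not transcribed.
→ *sovQ* is OFF.
MoO₄²⁻ is absent, so GixB is inactive.
c-di-GMP is absent, so YilH is inactive.
Required activator GixB is absent, so *haxW* is not transcribed.
So HaxW is not produced.
cAMP is absent, so QilB is active.
With repressor QilB bound, *haxR* is not transcribed.
So HaxR is not produced.
Required activator HaxW is absent, so *sovF* is not transcribed.
→ *sovF* is OFF.
Cellobiose is absent, so TemL is inactive.
TorC is produced constitutively and is active.
No repressor is bound and TorC is active, so *nolN* is transcribed.
→ *nolN* is ON.
2 of the 5 genes are transcribed.

2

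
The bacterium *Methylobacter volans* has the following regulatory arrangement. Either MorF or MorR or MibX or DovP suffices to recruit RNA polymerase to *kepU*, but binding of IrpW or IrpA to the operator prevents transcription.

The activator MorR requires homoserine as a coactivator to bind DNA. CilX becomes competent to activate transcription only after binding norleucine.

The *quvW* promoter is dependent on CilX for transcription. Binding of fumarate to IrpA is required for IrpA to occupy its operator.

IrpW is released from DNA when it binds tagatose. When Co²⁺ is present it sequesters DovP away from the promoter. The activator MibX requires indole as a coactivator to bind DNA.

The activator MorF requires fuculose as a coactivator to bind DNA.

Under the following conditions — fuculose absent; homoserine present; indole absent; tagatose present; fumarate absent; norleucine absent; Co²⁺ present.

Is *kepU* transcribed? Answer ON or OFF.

ON

Fuculose is absent, so MorF is inactive.
Homoserine is present, so MorR is active.
Tagatose is present, so IrpW is inactive.
Indole is absent, so MibX is inactive.
Co²⁺ is present, so DovP is inactive.
Fumarate is absent, so IrpA is inactive.
Activator MorR is present, so *kepU* is transcribed.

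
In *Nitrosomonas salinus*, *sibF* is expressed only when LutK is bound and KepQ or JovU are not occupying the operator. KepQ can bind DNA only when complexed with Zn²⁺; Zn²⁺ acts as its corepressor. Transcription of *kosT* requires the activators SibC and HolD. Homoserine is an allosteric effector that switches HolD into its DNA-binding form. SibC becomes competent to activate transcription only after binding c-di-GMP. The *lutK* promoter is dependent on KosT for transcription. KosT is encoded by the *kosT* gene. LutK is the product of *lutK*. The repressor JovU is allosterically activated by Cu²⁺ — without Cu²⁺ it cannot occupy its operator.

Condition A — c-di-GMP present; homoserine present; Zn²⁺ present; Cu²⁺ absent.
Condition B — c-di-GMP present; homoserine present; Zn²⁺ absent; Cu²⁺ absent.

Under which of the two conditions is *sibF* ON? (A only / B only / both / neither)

B only

Condition A:
c-di-GMP is present, so SibC is active.
Homoserine is present, so HolD is active.
No repressor is bound and SibC and HolD are active, so *kosT* is transcribed.
So KosT is produced and active.
No repressor is bound and KosT is active, so *lutK* is transcribed.
So LutK is produced and active.
Zn²⁺ is present, so KepQ is active.
Cu²⁺ is absent, so JovU is inactive.
With repressor KepQ bound, *sibF* is not transcribed.
→ *sibF* is OFF in A.
Condition B:
c-di-GMP is present, so SibC is active.
Homoserine is present, so HolD is active.
No repressor is bound and SibC and HolD are active, so *kosT* is transcribed.
So KosT is produced and active.
No repressor is bound and KosT is active, so *lutK* is transcribed.
So LutK is produced and active.
Zn²⁺ is absent, so KepQ is inactive.
Cu²⁺ is absent, so JovU is inactive.
No repressor is bound and LutK is active, so *sibF* is transcribed.
→ *sibF* is ON in B.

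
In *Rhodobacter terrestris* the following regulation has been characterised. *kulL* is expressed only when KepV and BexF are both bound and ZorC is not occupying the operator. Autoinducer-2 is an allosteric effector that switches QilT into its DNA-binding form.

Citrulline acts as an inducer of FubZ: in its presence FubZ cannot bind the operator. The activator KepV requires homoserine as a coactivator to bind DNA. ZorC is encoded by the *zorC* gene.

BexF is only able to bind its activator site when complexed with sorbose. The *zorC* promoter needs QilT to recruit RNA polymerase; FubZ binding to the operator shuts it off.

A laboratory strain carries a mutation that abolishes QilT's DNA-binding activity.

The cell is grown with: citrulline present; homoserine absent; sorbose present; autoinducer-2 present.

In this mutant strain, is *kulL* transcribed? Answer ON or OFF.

OFF

Citrulline is present, so FubZ is inactive.
QilT is non-functional in this strain, so it has no effect.
Required activator QilT is absent, so *zorC* is not transcribed.
So ZorC is not produced.
Homoserine is absent, so KepV is inactive.
Sorbose is present, so BexF is active.
Required activator KepV is absent, so *kulL* is not transcribed.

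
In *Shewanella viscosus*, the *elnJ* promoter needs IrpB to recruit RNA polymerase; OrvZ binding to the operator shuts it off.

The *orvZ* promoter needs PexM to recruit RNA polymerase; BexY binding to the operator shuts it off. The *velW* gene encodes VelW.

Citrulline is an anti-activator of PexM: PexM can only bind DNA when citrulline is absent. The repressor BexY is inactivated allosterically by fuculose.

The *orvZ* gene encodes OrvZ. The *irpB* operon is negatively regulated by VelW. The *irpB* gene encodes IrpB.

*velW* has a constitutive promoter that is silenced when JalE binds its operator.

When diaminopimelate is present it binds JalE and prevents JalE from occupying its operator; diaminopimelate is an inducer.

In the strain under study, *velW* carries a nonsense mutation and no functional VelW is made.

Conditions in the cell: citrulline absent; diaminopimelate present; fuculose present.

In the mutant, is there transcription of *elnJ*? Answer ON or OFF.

OFF

VelW is non-functional in this strain, so it has no effect.
With no repressor bound, *irpB* is transcribed.
So IrpB is produced and active.
Fuculose is present, so BexY is inactive.
Citrulline is absent, so PexM is active.
No repressor is bound and PexM is active, so *orvZ* is transcribed.
So OrvZ is produced and active.
With repressor OrvZ bound, *elnJ* is not transcribed.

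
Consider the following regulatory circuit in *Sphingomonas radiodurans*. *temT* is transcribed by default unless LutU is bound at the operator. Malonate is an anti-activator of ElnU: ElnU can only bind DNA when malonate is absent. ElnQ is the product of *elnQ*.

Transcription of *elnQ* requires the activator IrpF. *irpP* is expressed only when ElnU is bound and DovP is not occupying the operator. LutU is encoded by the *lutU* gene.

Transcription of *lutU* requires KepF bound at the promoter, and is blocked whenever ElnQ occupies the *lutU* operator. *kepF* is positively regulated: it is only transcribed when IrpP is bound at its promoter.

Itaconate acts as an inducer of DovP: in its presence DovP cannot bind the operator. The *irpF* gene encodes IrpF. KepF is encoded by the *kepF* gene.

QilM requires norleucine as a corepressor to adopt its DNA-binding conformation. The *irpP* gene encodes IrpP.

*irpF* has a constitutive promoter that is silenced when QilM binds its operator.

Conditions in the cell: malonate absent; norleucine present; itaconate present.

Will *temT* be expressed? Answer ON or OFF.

Malonate is absent, so ElnU is active.
Itaconate is present, so DovP is inactive.
No repressor is bound and ElnU is active, so *irpP* is transcribed.
So IrpP is produced and active.
No repressor is bound and IrpP is active, so *kepF* is transcribed.
So KepF is produced and active.
Norleucine is present, so QilM is active.
With repressor QilM bound, *irpF* is not transcribed.
So IrpF is not produced.
Required activator IrpF is absent, so *elnQ* is not transcribed.
So ElnQ is not produced.
No repressor is bound and KepF is active, so *lutU* is transcribed.
So LutU is produced and active.
With repressor LutU bound, *temT* is not transcribed.

OFF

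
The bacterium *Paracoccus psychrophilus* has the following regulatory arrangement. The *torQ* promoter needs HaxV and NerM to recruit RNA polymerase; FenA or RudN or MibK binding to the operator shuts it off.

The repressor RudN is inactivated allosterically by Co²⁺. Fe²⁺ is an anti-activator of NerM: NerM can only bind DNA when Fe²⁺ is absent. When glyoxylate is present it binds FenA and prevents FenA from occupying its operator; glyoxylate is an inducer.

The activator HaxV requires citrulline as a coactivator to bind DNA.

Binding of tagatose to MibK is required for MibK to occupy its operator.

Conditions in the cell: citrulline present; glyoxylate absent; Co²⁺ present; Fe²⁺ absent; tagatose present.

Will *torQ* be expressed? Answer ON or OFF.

Glyoxylate is absent, so FenA is active.
Co²⁺ is present, so RudN is inactive.
Tagatose is present, so MibK is active.
Citrulline is present, so HaxV is active.
Fe²⁺ is absent, so NerM is active.
With repressor FenA bound, *torQ* is not transcribed.

OFF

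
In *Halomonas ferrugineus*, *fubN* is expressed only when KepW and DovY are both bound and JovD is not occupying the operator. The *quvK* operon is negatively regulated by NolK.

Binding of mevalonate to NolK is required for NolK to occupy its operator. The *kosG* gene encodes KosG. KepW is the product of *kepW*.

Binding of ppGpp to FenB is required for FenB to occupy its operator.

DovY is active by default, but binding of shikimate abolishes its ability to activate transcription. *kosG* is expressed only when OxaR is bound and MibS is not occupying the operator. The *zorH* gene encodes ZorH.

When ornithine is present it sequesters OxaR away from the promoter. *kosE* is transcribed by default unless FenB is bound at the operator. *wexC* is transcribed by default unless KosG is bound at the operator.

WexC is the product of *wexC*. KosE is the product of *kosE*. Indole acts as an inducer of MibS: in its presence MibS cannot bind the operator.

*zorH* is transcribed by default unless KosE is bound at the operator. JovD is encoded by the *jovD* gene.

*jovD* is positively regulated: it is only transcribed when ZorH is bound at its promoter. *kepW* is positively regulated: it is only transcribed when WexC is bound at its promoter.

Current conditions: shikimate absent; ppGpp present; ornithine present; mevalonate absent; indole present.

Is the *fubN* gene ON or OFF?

Indole is present, so MibS is inactive.
Ornithine is present, so OxaR is inactive.
Required activator OxaR is absent, so *kosG* is not transcribed.
So KosG is not produced.
With no repressor bound, *wexC* is transcribed.
So WexC is produced and active.
No repressor is bound and WexC is active, so *kepW* is transcribed.
So KepW is produced and active.
Shikimate is absent, so DovY is active.
ppGpp is present, so FenB is active.
With repressor FenB bound, *kosE* is not transcribed.
So KosE is not produced.
With no repressor bound, *zorH* is transcribed.
So ZorH is produced and active.
No repressor is bound and ZorH is active, so *jovD* is transcribed.
So JovD is produced and active.
With repressor JovD bound, *fubN* is not transcribed.

OFF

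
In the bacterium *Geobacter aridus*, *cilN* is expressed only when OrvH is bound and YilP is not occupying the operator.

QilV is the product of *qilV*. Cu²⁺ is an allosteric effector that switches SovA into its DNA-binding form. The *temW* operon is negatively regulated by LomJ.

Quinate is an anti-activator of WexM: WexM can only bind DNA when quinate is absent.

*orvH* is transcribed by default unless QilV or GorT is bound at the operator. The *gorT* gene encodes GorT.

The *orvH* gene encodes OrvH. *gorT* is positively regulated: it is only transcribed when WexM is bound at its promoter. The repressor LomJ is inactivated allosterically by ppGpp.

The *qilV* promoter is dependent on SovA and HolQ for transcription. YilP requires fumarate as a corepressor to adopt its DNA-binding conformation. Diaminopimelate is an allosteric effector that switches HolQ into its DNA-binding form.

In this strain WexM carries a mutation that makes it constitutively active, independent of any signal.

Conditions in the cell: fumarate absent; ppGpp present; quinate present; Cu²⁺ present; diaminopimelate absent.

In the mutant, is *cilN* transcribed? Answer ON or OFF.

Cu²⁺ is present, so SovA is active.
Diaminopimelate is absent, so HolQ is inactive.
Required activator HolQ is absent, so *qilV* is not transcribed.
So QilV is not produced.
WexM is constitutively active in this strain.
No repressor is bound and WexM is active, so *gorT* is transcribed.
So GorT is produced and active.
With repressor GorT bound, *orvH* is not transcribed.
So OrvH is not produced.
Fumarate is absent, so YilP is inactive.
Required activator OrvH is absent, so *cilN* is not transcribed.

OFF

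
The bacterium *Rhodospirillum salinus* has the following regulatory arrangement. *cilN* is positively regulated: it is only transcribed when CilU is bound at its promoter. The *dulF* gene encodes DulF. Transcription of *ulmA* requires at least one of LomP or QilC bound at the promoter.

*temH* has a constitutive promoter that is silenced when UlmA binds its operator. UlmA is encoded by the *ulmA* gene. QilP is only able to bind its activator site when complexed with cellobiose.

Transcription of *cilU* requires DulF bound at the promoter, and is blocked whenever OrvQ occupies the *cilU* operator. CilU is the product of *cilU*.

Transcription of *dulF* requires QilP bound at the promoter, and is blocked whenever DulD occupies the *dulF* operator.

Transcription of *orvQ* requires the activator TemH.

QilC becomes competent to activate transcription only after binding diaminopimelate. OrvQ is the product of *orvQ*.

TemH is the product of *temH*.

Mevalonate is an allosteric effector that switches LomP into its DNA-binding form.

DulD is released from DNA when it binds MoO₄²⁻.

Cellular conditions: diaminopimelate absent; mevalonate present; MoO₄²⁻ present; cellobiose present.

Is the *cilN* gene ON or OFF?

Mevalonate is present, so LomP is active.
Diaminopimelate is absent, so QilC is inactive.
Activator LomP is present, so *ulmA* is transcribed.
So UlmA is produced and active.
With repressor UlmA bound, *temH* is not transcribed.
So TemH is not produced.
Required activator TemH is absent, so *orvQ* is not transcribed.
So OrvQ is not produced.
Cellobiose is present, so QilP is active.
MoO₄²⁻ is present, so DulD is inactive.
No repressor is bound and QilP is active, so *dulF* is transcribed.
So DulF is produced and active.
No repressor is bound and DulF is active, so *cilU* is transcribed.
So CilU is produced and active.
No repressor is bound and CilU is active, so *cilN* is transcribed.

ON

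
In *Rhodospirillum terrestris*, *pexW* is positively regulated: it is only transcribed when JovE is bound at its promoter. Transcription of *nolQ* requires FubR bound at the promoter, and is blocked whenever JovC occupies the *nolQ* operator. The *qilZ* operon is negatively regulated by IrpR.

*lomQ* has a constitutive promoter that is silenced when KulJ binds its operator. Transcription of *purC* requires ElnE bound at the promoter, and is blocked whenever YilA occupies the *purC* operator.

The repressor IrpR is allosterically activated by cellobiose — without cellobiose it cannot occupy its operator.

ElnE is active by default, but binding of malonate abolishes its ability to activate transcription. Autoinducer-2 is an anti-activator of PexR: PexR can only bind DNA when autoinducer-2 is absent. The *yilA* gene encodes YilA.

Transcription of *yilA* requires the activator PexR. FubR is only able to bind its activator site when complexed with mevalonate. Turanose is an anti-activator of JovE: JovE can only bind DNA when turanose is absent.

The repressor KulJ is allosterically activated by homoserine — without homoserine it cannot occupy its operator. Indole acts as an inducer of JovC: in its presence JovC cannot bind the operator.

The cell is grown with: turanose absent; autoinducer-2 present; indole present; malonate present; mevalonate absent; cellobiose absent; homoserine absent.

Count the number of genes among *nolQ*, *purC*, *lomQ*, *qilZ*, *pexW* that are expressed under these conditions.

Indole is present, so JovC is inactive.
Mevalonate is absent, so FubR is inactive.
Required activator FubR is absent, so *nolQ* is not transcribed.
→ *nolQ* is OFF.
Malonate is present, so ElnE is inactive.
Autoinducer-2 is present, so PexR is inactive.
Required activator PexR is absent, so *yilA* is not transcribed.
So YilA is not produced.
Required activator ElnE is absent, so *purC* is not transcribed.
→ *purC* is OFF.
Homoserine is absent, so KulJ is inactive.
With no repressor bound, *lomQ* is transcribed.
→ *lomQ* is ON.
Cellobiose is absent, so IrpR is inactive.
With no repressor bound, *qilZ* is transcribed.
→ *qilZ* is ON.
Turanose is absent, so JovE is active.
No repressor is bound and JovE is active, so *pexW* is transcribed.
→ *pexW* is ON.
3 of the 5 genes are transcribed.

3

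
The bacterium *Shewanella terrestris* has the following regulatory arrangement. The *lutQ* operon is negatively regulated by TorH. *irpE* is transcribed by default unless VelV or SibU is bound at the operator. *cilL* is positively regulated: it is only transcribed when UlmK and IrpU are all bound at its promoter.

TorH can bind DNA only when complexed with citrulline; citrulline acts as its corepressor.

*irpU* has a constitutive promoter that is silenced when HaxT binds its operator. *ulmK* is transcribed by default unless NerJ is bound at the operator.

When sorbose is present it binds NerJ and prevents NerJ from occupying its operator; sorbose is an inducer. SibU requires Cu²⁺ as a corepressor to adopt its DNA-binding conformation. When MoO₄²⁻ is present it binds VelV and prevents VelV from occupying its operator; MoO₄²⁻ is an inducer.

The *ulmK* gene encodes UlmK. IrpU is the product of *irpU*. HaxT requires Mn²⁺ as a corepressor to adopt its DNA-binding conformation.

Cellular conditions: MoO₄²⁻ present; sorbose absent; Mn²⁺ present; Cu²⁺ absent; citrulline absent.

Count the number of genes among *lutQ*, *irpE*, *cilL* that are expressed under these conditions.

2

Citrulline is absent, so TorH is inactive.
With no repressor bound, *lutQ* is transcribed.
→ *lutQ* is ON.
MoO₄²⁻ is present, so VelV is inactive.
Cu²⁺ is absent, so SibU is inactive.
With no repressor bound, *irpE* is transcribed.
→ *irpE* is ON.
Sorbose is absent, so NerJ is active.
With repressor NerJ bound, *ulmK* is not transcribed.
So UlmK is not produced.
Mn²⁺ is present, so HaxT is active.
With repressor HaxT bound, *irpU* is not transcribed.
So IrpU is not produced.
Required activator UlmK is absent, so *cilL* is not transcribed.
→ *cilL* is OFF.
2 of the 3 genes are transcribed.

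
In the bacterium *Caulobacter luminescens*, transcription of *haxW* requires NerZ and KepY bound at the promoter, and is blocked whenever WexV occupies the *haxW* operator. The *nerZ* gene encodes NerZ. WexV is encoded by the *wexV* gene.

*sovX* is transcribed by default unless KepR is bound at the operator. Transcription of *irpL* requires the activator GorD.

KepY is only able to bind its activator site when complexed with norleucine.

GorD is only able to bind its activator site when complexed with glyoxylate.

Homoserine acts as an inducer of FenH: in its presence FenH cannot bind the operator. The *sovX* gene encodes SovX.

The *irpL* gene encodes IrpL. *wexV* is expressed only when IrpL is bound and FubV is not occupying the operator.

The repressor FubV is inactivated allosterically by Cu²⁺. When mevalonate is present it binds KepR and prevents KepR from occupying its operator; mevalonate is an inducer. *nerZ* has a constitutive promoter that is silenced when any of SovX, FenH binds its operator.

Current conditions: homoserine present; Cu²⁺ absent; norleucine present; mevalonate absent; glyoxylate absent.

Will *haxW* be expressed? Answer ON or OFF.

ON

Mevalonate is absent, so KepR is active.
With repressor KepR bound, *sovX* is not transcribed.
So SovX is not produced.
Homoserine is present, so FenH is inactive.
With no repressor bound, *nerZ* is transcribed.
So NerZ is produced and active.
Norleucine is present, so KepY is active.
Cu²⁺ is absent, so FubV is active.
Glyoxylate is absent, so GorD is inactive.
Required activator GorD is absent, so *irpL* is not transcribed.
So IrpL is not produced.
With repressor FubV bound, *wexV* is not transcribed.
So WexV is not produced.
No repressor is bound and NerZ and KepY are active, so *haxW* is transcribed.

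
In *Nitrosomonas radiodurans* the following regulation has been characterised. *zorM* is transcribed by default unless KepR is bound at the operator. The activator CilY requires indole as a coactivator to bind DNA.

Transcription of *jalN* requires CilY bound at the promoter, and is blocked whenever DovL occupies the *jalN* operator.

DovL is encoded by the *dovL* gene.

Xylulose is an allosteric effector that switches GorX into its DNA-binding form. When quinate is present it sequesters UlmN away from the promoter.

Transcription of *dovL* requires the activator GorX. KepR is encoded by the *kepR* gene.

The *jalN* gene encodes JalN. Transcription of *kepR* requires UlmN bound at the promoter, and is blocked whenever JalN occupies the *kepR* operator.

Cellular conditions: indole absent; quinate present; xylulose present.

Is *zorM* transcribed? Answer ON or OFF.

ON

Xylulose is present, so GorX is active.
No repressor is bound and GorX is active, so *dovL* is transcribed.
So DovL is produced and active.
Indole is absent, so CilY is inactive.
With repressor DovL bound, *jalN* is not transcribed.
So JalN is not produced.
Quinate is present, so UlmN is inactive.
Required activator UlmN is absent, so *kepR* is not transcribed.
So KepR is not produced.
With no repressor bound, *zorM* is transcribed.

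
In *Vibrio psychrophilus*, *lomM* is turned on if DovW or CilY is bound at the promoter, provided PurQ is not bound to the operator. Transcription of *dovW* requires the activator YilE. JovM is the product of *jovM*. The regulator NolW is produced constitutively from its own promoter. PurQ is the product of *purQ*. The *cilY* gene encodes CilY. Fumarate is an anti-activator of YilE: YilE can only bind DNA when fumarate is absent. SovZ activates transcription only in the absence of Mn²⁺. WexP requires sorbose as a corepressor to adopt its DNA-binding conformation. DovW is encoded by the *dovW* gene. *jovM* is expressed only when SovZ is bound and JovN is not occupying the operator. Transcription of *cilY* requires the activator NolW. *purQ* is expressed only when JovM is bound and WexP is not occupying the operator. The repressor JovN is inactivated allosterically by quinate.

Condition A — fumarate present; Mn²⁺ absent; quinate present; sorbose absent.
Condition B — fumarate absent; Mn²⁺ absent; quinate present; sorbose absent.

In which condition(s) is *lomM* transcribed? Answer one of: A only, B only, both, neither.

neither

Condition A:
Fumarate is present, so YilE is inactive.
Required activator YilE is absent, so *dovW* is not transcribed.
So DovW is not produced.
Mn²⁺ is absent, so SovZ is active.
Quinate is present, so JovN is inactive.
No repressor is bound and SovZ is active, so *jovM* is transcribed.
So JovM is produced and active.
Sorbose is absent, so WexP is inactive.
No repressor is bound and JovM is active, so *purQ* is transcribed.
So PurQ is produced and active.
NolW is produced constitutively and is active.
No repressor is bound and NolW is active, so *cilY* is transcribed.
So CilY is produced and active.
With repressor PurQ bound, *lomM* is not transcribed.
→ *lomM* is OFF in A.
Condition B:
Fumarate is absent, so YilE is active.
No repressor is bound and YilE is active, so *dovW* is transcribed.
So DovW is produced and active.
Mn²⁺ is absent, so SovZ is active.
Quinate is present, so JovN is inactive.
No repressor is bound and SovZ is active, so *jovM* is transcribed.
So JovM is produced and active.
Sorbose is absent, so WexP is inactive.
No repressor is bound and JovM is active, so *purQ* is transcribed.
So PurQ is produced and active.
NolW is produced constitutively and is active.
No repressor is bound and NolW is active, so *cilY* is transcribed.
So CilY is produced and active.
With repressor PurQ bound, *lomM* is not transcribed.
→ *lomM* is OFF in B.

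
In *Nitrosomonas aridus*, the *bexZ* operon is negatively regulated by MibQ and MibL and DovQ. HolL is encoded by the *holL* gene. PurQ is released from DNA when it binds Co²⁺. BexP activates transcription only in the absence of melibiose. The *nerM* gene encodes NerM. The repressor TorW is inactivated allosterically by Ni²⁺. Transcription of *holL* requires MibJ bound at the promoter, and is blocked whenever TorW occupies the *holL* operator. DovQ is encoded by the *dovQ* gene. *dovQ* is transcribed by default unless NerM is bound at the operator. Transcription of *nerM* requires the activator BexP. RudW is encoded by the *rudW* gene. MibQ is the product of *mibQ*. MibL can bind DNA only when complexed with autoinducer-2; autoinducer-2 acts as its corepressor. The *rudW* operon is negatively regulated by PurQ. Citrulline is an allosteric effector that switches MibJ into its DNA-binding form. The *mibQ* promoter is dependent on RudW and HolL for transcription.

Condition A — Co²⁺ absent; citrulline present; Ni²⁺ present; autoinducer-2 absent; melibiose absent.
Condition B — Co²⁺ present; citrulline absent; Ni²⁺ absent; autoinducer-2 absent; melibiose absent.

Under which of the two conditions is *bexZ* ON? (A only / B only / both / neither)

Condition A:
Co²⁺ is absent, so PurQ is active.
With repressor PurQ bound, *rudW* is not transcribed.
So RudW is not produced.
Citrulline is present, so MibJ is active.
Ni²⁺ is present, so TorW is inactive.
No repressor is bound and MibJ is active, so *holL* is transcribed.
So HolL is produced and active.
Required activator RudW is absent, so *mibQ* is not transcribed.
So MibQ is not produced.
Autoinducer-2 is absent, so MibL is inactive.
Melibiose is absent, so BexP is active.
No repressor is bound and BexP is active, so *nerM* is transcribed.
So NerM is produced and active.
With repressor NerM bound, *dovQ* is not transcribed.
So DovQ is not produced.
With no repressor bound, *bexZ* is transcribed.
→ *bexZ* is ON in A.
Condition B:
Co²⁺ is present, so PurQ is inactive.
With no repressor bound, *rudW* is transcribed.
So RudW is produced and active.
Citrulline is absent, so MibJ is inactive.
Ni²⁺ is absent, so TorW is active.
With repressor TorW bound, *holL* is not transcribed.
So HolL is not produced.
Required activator HolL is absent, so *mibQ* is not transcribed.
So MibQ is not produced.
Autoinducer-2 is absent, so MibL is inactive.
Melibiose is absent, so BexP is active.
No repressor is bound and BexP is active, so *nerM* is transcribed.
So NerM is produced and active.
With repressor NerM bound, *dovQ* is not transcribed.
So DovQ is not produced.
With no repressor bound, *bexZ* is transcribed.
→ *bexZ* is ON in B.

both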